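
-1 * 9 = -9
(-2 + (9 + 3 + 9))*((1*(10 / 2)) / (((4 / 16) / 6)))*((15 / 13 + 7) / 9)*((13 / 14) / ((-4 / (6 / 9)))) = -20140 / 63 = -319.68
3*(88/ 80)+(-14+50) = 393/ 10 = 39.30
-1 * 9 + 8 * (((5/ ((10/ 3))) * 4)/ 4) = 3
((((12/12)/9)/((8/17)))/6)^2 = 289/186624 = 0.00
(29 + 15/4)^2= 17161/16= 1072.56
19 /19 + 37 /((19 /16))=611 /19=32.16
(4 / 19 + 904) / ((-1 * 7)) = -17180 / 133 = -129.17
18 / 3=6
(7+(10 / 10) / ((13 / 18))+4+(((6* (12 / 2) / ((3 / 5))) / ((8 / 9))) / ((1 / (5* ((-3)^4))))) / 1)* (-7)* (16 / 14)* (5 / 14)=-7110970 / 91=-78142.53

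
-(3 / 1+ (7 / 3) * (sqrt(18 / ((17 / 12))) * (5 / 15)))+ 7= 4 -14 * sqrt(102) / 51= 1.23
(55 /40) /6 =11 /48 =0.23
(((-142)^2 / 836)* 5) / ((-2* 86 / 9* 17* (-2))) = 226845 / 1222232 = 0.19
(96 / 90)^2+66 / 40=2509 / 900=2.79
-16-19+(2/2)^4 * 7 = -28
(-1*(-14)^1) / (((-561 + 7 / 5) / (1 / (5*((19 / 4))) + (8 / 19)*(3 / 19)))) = -1372 / 505039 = -0.00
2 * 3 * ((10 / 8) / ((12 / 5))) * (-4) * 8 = -100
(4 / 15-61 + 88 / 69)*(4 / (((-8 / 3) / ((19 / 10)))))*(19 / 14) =7405193 / 32200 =229.97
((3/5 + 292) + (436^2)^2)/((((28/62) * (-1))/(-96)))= 268855481943984/35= 7681585198399.54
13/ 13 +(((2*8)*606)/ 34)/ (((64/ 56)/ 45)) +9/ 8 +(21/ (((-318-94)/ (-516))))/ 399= 2989156957/ 266152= 11231.01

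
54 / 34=27 / 17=1.59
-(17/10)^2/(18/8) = -289/225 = -1.28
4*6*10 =240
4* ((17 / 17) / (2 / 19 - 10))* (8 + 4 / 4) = -171 / 47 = -3.64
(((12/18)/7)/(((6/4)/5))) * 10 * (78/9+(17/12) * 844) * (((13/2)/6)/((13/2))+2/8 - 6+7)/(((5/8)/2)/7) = 121325.43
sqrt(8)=2*sqrt(2)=2.83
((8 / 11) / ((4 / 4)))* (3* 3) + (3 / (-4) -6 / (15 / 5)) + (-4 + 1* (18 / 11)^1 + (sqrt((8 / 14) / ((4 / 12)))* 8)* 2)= 63 / 44 + 32* sqrt(21) / 7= 22.38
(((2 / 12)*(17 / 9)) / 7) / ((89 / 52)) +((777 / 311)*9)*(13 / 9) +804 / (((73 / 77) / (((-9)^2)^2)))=2124866006060387 / 381887163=5564120.01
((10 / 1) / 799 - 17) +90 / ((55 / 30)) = 282157 / 8789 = 32.10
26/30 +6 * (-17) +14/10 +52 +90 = 634/15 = 42.27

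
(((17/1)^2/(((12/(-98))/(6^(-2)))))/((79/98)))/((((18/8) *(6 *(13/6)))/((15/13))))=-3469445/1081431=-3.21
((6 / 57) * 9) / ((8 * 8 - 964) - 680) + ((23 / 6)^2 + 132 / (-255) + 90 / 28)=559128739 / 32151420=17.39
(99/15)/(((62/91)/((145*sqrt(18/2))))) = 261261/62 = 4213.89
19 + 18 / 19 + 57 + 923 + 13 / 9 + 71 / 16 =2751949 / 2736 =1005.83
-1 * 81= -81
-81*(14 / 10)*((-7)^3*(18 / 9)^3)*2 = 3111696 / 5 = 622339.20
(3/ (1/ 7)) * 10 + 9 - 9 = 210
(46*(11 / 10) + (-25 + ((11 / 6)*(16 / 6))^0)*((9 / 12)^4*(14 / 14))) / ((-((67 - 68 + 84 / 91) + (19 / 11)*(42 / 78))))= -983983 / 19520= -50.41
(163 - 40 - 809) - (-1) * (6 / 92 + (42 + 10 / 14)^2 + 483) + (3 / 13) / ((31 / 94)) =1473613121 / 908362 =1622.28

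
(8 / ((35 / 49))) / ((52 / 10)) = 28 / 13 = 2.15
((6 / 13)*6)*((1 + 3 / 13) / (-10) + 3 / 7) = 5004 / 5915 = 0.85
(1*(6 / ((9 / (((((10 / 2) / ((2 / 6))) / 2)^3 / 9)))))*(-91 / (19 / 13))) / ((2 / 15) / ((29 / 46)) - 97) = 64325625 / 3199828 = 20.10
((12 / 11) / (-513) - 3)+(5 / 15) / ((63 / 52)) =-107719 / 39501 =-2.73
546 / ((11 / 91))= 49686 / 11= 4516.91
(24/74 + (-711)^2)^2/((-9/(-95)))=3692865618286055/1369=2697491320880.98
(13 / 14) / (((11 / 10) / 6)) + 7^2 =4163 / 77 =54.06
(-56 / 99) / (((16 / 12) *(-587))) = 14 / 19371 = 0.00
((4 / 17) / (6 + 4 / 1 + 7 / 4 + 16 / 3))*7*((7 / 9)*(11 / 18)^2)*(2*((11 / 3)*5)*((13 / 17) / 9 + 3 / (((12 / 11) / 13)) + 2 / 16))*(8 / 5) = 59.08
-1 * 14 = -14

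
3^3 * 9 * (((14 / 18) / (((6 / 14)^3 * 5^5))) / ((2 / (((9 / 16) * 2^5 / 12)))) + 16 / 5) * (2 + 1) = 29181609 / 12500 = 2334.53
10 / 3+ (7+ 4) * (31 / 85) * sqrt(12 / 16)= 10 / 3+ 341 * sqrt(3) / 170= 6.81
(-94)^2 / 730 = 4418 / 365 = 12.10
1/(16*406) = 0.00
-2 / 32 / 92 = -1 / 1472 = -0.00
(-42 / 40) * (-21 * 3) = 1323 / 20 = 66.15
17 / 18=0.94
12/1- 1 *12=0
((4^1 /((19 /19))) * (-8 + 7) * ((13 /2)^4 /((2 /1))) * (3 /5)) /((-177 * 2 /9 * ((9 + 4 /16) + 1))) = 257049 /48380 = 5.31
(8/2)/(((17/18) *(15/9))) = 216/85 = 2.54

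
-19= -19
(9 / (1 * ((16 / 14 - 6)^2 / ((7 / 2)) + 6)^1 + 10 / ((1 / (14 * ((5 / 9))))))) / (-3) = -9261 / 279430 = -0.03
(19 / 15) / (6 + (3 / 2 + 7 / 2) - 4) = 19 / 105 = 0.18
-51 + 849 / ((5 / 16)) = 13329 / 5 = 2665.80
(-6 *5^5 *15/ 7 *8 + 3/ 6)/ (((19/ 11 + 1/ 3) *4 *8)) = -148499769/ 30464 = -4874.60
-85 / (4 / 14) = -595 / 2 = -297.50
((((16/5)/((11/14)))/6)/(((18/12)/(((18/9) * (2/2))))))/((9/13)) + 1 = 10279/4455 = 2.31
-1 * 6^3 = -216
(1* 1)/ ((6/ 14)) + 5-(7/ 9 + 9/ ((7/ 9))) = -316/ 63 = -5.02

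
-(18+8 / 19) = -350 / 19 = -18.42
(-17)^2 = 289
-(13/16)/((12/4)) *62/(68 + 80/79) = -31837/130848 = -0.24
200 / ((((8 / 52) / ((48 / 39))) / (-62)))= -99200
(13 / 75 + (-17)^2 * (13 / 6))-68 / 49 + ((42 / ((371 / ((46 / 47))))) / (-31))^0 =1533583 / 2450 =625.95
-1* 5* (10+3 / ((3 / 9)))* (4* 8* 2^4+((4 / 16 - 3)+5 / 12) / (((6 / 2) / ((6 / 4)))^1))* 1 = -291175 / 6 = -48529.17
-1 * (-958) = 958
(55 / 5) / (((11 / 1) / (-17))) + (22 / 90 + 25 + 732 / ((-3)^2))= 4031 / 45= 89.58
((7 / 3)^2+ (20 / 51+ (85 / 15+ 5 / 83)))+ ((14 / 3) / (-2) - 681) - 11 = -8670494 / 12699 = -682.77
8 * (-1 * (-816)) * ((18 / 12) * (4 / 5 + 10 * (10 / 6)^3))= 461166.93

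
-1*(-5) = 5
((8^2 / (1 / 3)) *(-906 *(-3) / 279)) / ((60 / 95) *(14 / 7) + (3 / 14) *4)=1285312 / 1457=882.16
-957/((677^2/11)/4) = -42108/458329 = -0.09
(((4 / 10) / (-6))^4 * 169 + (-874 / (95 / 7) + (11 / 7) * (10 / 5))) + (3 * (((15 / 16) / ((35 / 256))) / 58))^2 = -127525591679 / 2086205625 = -61.13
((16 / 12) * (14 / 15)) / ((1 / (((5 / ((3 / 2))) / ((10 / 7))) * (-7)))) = -2744 / 135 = -20.33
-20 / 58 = -10 / 29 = -0.34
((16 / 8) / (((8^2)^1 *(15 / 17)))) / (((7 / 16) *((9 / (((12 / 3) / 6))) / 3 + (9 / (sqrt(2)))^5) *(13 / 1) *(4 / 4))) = -136 / 528828869205 + 8262 *sqrt(2) / 19586254415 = 0.00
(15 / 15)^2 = 1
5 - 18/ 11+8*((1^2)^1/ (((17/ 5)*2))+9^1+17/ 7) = 125623/ 1309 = 95.97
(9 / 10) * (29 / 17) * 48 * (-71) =-444744 / 85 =-5232.28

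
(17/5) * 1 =17/5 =3.40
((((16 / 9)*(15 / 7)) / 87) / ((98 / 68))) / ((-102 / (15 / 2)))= -200 / 89523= -0.00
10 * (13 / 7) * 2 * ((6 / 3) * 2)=1040 / 7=148.57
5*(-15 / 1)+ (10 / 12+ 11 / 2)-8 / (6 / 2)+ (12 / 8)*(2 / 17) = -3629 / 51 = -71.16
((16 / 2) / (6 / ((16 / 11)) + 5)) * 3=192 / 73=2.63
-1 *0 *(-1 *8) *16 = 0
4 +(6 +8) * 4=60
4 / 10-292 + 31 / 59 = -85867 / 295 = -291.07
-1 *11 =-11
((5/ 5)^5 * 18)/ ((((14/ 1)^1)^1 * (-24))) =-3/ 56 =-0.05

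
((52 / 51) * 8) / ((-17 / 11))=-4576 / 867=-5.28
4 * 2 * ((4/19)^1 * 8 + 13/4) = 750/19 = 39.47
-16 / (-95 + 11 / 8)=128 / 749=0.17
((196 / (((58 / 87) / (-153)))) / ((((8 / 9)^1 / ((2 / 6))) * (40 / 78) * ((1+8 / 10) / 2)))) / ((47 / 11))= -3216213 / 376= -8553.76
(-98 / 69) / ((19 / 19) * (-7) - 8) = 98 / 1035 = 0.09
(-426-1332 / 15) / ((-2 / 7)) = 9009 / 5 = 1801.80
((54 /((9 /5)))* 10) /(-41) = -300 /41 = -7.32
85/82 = 1.04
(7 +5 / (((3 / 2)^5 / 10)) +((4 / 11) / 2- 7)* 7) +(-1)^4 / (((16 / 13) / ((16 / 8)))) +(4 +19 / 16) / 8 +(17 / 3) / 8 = -10661597 / 342144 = -31.16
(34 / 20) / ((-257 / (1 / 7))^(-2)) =55018817 / 10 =5501881.70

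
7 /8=0.88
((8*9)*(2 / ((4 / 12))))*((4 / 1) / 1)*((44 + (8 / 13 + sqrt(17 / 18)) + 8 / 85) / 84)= 24*sqrt(34) / 7 + 7114176 / 7735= 939.73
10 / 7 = 1.43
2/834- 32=-13343/417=-32.00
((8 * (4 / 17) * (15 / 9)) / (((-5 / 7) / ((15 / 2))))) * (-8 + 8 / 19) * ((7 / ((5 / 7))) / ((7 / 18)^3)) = 13436928 / 323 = 41600.40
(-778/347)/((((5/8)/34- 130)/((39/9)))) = 2751008/36804555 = 0.07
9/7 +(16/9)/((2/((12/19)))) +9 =4328/399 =10.85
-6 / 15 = -2 / 5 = -0.40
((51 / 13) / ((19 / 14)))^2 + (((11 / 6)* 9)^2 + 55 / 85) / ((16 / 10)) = 5938049089 / 33188896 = 178.92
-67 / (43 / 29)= -1943 / 43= -45.19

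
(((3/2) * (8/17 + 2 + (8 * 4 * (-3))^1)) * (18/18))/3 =-795/17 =-46.76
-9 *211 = -1899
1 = 1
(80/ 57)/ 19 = 80/ 1083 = 0.07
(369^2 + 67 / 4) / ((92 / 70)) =19064885 / 184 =103613.51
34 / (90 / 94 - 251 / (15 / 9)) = -3995 / 17583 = -0.23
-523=-523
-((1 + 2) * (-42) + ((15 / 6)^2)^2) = 1391 / 16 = 86.94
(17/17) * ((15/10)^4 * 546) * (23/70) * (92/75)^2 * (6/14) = 12811851/21875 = 585.68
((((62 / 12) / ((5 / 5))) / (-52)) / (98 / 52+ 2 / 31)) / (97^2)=-961 / 177378468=-0.00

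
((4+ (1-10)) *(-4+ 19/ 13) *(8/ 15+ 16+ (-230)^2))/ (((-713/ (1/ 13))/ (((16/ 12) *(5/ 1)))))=-174624560/ 361491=-483.07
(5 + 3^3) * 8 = 256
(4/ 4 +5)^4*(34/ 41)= 44064/ 41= 1074.73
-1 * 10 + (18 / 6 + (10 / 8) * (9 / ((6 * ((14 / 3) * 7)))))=-6.94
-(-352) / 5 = 352 / 5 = 70.40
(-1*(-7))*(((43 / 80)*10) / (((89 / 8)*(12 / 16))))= 1204 / 267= 4.51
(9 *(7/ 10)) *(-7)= -441/ 10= -44.10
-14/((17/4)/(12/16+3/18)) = -154/51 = -3.02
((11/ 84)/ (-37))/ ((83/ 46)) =-253/ 128982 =-0.00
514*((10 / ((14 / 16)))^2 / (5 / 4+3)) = 13158400 / 833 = 15796.40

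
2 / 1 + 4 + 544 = 550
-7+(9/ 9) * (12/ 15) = -31/ 5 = -6.20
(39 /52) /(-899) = -3 /3596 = -0.00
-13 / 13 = -1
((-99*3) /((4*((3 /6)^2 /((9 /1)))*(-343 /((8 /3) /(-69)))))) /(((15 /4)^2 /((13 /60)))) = -4576 /986125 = -0.00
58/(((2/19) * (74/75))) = 41325/74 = 558.45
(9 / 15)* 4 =12 / 5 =2.40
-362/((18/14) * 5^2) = -2534/225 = -11.26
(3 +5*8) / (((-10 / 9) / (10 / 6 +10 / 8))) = -112.88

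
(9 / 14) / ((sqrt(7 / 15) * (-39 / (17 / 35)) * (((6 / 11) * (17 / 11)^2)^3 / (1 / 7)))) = -2357947691 * sqrt(105) / 31908957509520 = -0.00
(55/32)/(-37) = -55/1184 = -0.05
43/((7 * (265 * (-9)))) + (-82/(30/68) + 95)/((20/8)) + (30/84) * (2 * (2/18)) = -36.27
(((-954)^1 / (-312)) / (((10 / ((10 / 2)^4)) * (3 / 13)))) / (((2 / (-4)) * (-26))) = 6625 / 104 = 63.70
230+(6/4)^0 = 231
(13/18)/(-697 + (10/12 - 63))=-13/13665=-0.00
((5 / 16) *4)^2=25 / 16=1.56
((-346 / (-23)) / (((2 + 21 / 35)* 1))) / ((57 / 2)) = 3460 / 17043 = 0.20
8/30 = 4/15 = 0.27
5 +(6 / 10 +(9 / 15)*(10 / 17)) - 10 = -344 / 85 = -4.05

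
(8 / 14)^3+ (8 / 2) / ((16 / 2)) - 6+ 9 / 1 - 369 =-365.31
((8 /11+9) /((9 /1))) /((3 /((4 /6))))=214 /891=0.24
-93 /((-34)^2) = -93 /1156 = -0.08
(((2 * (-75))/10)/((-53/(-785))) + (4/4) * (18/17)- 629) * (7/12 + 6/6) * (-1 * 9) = 21829575/1802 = 12114.08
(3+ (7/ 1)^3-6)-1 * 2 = 338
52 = 52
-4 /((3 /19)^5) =-9904396 /243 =-40758.83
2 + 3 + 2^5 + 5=42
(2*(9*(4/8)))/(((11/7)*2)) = 63/22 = 2.86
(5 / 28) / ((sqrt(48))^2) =5 / 1344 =0.00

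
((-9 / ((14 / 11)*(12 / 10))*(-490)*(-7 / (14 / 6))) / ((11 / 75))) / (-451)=118125 / 902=130.96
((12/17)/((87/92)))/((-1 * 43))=-368/21199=-0.02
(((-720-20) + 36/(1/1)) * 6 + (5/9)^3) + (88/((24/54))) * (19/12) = -5701259/1458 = -3910.33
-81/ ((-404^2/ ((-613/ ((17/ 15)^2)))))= -11171925/ 47169424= -0.24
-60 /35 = -12 /7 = -1.71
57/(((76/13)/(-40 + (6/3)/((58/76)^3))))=-8441706/24389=-346.13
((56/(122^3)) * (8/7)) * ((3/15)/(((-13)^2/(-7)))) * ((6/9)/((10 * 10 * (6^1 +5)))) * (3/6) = -14/158234129625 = -0.00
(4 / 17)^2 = 16 / 289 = 0.06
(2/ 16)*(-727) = -727/ 8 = -90.88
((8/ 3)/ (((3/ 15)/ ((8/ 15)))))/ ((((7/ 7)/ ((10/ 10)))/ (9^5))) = 419904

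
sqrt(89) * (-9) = -9 * sqrt(89) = -84.91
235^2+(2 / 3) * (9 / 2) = 55228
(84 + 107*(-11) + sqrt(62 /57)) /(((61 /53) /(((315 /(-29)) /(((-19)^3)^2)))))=0.00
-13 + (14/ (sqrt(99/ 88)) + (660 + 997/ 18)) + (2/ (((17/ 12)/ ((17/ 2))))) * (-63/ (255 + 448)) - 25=28 * sqrt(2)/ 3 + 8558071/ 12654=689.51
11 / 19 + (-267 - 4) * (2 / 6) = -5116 / 57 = -89.75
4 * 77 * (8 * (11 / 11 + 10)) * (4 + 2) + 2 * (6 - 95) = 162446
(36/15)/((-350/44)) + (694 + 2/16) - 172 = 3652763/7000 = 521.82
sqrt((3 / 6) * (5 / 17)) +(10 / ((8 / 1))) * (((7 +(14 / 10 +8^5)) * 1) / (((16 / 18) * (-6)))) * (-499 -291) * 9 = sqrt(170) / 34 +873900765 / 16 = 54618798.20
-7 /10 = -0.70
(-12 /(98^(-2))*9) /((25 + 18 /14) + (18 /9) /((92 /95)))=-111329568 /3043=-36585.46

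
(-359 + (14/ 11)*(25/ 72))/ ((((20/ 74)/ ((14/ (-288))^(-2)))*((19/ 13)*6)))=-3278242032/ 51205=-64021.91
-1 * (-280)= 280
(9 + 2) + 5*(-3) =-4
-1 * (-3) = 3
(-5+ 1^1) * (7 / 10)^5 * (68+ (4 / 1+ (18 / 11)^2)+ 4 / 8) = -305769751 / 6050000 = -50.54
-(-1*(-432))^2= -186624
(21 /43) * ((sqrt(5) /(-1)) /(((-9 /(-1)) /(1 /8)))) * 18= -21 * sqrt(5) /172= -0.27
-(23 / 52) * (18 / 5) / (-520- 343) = 207 / 112190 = 0.00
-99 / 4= -24.75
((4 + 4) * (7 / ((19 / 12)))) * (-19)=-672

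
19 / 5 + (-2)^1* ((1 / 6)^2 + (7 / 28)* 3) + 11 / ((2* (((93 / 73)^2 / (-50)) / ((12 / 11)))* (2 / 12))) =-47863939 / 43245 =-1106.81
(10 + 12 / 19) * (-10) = -106.32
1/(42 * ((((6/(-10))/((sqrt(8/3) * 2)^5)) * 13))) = -1.13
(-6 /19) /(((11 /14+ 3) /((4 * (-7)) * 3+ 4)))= 6.67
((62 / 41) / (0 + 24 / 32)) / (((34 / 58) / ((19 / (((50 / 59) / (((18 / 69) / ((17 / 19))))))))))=153182408 / 6813175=22.48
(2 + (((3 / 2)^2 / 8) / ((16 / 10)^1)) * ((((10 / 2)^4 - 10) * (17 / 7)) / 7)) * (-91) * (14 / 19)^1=-2648.98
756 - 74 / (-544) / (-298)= 61278299 / 81056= 756.00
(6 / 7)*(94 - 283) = -162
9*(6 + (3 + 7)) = 144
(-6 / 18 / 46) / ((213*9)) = -1 / 264546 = -0.00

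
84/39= 28/13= 2.15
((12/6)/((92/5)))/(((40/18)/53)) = 477/184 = 2.59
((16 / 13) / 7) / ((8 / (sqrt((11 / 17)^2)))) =0.01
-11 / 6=-1.83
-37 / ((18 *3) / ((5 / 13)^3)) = -4625 / 118638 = -0.04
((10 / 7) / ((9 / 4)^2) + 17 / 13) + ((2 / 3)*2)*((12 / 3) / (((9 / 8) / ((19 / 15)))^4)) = 921370925221 / 90677120625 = 10.16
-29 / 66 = -0.44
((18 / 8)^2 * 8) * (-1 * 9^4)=-531441 / 2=-265720.50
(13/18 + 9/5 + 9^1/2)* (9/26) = 158/65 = 2.43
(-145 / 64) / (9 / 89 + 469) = -2581 / 534400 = -0.00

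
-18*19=-342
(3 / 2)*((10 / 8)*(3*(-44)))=-495 / 2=-247.50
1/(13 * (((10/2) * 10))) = 1/650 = 0.00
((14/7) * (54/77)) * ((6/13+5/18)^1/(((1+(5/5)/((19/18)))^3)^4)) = 2297420885990675118/6589534957845875316281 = 0.00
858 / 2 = 429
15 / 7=2.14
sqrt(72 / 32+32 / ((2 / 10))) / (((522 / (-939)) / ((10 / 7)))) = -1565*sqrt(649) / 1218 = -32.73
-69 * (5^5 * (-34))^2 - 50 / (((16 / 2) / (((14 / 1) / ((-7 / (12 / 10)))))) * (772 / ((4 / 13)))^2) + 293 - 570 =-4903523838501549922 / 6295081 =-778945312777.00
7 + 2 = 9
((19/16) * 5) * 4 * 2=95/2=47.50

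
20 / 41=0.49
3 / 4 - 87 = -345 / 4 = -86.25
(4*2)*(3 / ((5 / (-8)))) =-192 / 5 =-38.40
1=1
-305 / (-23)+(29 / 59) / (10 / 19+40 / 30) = 13.53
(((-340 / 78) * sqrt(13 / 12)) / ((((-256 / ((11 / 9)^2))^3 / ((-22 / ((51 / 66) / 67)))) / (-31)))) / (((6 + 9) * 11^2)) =3679532197 * sqrt(39) / 782387814334464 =0.00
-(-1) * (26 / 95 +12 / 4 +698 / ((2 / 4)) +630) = 192781 / 95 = 2029.27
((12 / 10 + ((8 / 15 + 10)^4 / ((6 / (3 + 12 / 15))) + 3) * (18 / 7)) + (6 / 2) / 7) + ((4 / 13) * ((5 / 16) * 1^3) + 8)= 20065.40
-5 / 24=-0.21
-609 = -609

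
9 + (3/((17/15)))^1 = 198/17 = 11.65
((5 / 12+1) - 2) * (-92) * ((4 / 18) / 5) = 322 / 135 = 2.39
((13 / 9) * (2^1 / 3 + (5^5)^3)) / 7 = 6297278025.93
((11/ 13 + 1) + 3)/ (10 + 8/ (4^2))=6/ 13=0.46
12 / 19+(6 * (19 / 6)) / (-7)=-277 / 133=-2.08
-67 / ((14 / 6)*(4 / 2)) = -201 / 14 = -14.36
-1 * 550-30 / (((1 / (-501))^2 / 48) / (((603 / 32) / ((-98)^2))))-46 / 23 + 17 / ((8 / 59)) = -13630018883 / 19208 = -709601.15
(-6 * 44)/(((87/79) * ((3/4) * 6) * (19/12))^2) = -35149312/8197227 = -4.29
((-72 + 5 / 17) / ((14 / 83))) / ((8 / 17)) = -101177 / 112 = -903.37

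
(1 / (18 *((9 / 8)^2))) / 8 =4 / 729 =0.01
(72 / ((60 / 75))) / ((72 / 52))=65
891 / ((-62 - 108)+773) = 99 / 67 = 1.48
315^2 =99225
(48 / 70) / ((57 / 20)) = 0.24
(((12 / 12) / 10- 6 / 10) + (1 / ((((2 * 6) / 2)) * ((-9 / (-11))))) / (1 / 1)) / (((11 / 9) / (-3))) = 8 / 11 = 0.73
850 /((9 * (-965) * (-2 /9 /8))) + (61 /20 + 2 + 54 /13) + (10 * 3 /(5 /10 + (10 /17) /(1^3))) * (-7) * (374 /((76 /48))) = -1607535007353 /35276540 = -45569.52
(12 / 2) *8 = 48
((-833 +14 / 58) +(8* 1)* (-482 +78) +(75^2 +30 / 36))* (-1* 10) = -1358135 / 87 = -15610.75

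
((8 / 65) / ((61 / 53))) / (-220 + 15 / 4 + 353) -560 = -1214557104 / 2168855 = -560.00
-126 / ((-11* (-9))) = -14 / 11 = -1.27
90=90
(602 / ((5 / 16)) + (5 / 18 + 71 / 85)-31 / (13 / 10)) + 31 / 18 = 421091 / 221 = 1905.39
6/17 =0.35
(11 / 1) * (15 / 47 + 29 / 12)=16973 / 564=30.09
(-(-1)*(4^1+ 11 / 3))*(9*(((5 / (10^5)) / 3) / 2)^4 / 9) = 23 / 622080000000000000000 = 0.00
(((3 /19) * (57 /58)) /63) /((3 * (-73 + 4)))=-1 /84042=-0.00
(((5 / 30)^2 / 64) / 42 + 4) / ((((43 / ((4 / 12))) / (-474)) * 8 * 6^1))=-30578767 / 99864576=-0.31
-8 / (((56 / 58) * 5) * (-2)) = 29 / 35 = 0.83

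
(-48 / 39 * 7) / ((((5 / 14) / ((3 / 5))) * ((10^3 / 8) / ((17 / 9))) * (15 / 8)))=-213248 / 1828125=-0.12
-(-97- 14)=111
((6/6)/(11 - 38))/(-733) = 1/19791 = 0.00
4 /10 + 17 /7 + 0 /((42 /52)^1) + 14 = 589 /35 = 16.83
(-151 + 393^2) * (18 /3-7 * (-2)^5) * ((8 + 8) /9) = 567816640 /9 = 63090737.78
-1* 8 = -8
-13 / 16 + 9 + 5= 211 / 16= 13.19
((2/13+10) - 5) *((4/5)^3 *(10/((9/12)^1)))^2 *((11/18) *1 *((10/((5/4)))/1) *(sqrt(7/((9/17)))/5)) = 772800512 *sqrt(119)/9871875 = 853.97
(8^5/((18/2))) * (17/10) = 278528/45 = 6189.51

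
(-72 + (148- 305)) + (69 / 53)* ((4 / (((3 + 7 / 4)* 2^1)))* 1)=-230051 / 1007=-228.45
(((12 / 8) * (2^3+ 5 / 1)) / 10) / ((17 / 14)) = 273 / 170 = 1.61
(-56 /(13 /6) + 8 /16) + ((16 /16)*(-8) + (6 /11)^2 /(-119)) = -12484869 /374374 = -33.35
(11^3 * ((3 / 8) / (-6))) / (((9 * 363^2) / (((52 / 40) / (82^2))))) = -13 / 958573440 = -0.00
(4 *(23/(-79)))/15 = -92/1185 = -0.08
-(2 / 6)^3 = -1 / 27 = -0.04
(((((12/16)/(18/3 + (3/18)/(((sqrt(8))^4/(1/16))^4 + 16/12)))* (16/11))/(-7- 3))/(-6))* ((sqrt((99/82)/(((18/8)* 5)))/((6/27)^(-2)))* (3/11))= 26388279066656* sqrt(4510)/132548655605304769875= 0.00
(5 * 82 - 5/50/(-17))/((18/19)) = 1324319/3060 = 432.78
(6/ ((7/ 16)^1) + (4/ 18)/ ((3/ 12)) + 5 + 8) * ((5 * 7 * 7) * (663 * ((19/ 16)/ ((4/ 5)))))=6655524.35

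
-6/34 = -3/17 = -0.18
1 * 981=981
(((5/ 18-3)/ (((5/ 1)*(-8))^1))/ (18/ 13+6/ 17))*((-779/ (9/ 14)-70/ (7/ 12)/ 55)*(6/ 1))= -650725439/ 2280960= -285.29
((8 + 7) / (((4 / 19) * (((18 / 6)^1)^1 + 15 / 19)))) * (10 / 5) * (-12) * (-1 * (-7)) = -12635 / 4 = -3158.75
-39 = -39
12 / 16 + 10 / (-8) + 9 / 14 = 0.14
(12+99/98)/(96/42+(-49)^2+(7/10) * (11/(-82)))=174250/32186749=0.01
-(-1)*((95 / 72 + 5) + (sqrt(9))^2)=1103 / 72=15.32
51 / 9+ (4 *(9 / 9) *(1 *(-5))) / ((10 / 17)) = -85 / 3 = -28.33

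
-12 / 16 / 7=-3 / 28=-0.11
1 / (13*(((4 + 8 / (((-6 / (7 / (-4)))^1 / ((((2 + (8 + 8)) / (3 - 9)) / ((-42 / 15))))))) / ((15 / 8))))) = 15 / 676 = 0.02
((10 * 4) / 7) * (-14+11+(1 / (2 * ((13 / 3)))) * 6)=-1200 / 91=-13.19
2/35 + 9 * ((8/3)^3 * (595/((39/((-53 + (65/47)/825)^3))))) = -29610570027899005717298/76394009416725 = -387603298.40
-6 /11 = -0.55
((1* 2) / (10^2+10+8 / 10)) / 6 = 5 / 1662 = 0.00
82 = 82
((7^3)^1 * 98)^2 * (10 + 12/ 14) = 12267496528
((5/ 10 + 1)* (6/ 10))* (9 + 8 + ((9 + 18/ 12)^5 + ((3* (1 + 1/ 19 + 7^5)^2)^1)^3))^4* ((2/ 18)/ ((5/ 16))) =705600656927559468002032469310280368570752207456749571368317180351177990027607799689594582334090406475854107350574916179918852973824586442357201/ 16052266372172502852292756366691532800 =43956450794434702199279350000000000000000000000000000000000000000000000000000000000000000000000000000000000.00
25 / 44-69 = -3011 / 44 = -68.43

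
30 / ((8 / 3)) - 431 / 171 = 5971 / 684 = 8.73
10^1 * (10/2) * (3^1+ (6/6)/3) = 500/3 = 166.67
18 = 18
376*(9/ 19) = 3384/ 19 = 178.11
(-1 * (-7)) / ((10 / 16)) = 56 / 5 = 11.20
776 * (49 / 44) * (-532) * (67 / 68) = -84707966 / 187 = -452983.78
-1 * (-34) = 34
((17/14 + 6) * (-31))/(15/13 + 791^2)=-0.00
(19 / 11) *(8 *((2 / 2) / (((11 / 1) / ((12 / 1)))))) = 1824 / 121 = 15.07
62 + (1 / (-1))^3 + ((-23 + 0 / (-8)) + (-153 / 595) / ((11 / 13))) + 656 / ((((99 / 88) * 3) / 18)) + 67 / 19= 77682866 / 21945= 3539.89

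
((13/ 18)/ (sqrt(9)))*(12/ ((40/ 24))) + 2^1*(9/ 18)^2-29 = -803/ 30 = -26.77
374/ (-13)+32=42/ 13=3.23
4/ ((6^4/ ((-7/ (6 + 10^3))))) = -7/ 325944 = -0.00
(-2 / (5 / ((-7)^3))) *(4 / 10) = 1372 / 25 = 54.88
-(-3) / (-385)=-3 / 385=-0.01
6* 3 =18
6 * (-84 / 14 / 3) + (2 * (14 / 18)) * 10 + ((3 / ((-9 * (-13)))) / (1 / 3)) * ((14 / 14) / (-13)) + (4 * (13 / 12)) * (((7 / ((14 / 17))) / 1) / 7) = 187633 / 21294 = 8.81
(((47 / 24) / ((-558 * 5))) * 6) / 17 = -47 / 189720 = -0.00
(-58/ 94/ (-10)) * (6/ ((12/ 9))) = 261/ 940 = 0.28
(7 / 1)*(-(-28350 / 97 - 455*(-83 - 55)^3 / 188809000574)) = 193135743475290 / 94404500287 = 2045.83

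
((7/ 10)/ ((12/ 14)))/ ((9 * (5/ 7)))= 343/ 2700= 0.13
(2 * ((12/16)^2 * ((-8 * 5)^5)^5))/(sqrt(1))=-12666373951979520000000000000000000000000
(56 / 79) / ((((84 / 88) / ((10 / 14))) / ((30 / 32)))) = 275 / 553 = 0.50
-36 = -36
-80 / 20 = -4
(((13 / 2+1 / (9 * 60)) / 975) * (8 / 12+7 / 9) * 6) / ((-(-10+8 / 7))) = 24577 / 3766500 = 0.01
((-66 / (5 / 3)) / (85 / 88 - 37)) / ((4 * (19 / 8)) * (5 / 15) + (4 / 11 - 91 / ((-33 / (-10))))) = -127776 / 2795765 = -0.05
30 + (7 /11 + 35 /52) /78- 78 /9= 21.35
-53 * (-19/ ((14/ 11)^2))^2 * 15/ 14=-4201893795/ 537824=-7812.77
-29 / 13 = -2.23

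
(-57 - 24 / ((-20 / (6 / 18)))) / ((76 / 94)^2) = -86.59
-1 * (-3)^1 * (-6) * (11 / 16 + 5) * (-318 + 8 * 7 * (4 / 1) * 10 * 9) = -8125299 / 4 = -2031324.75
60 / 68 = 15 / 17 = 0.88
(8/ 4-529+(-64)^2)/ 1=3569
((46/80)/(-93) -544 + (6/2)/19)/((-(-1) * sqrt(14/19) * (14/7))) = -316.78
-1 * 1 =-1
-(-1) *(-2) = -2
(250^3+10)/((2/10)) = 78125050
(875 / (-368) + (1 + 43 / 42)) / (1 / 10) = -13675 / 3864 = -3.54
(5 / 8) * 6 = 15 / 4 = 3.75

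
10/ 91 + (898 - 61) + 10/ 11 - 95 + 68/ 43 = 32049834/ 43043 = 744.60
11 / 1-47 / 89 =932 / 89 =10.47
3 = 3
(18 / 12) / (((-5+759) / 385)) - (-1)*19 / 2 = 15481 / 1508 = 10.27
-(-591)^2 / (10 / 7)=-2444967 / 10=-244496.70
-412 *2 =-824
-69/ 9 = -23/ 3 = -7.67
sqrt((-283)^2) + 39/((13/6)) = 301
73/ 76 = 0.96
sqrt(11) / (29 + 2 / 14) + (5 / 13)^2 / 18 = 25 / 3042 + 7 * sqrt(11) / 204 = 0.12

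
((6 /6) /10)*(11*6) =33 /5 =6.60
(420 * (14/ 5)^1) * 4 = 4704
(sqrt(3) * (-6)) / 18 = -sqrt(3) / 3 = -0.58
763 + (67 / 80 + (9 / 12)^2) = 3822 / 5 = 764.40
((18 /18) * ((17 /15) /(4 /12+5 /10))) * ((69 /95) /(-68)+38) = 245411 /4750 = 51.67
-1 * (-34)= 34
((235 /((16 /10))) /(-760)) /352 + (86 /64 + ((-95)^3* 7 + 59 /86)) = -110462127386937 /18405376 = -6001622.97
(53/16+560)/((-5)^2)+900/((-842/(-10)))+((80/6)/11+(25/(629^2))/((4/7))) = 75707576345869/2198656165200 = 34.43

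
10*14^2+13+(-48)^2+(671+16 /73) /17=5356756 /1241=4316.48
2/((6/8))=8/3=2.67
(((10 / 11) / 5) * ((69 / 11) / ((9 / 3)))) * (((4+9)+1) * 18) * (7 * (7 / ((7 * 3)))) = 27048 / 121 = 223.54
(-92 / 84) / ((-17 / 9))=69 / 119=0.58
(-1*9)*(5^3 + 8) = -1197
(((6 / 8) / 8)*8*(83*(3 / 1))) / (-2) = -747 / 8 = -93.38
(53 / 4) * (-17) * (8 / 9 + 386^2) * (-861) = 86689481641 / 3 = 28896493880.33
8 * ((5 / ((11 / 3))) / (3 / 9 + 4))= 360 / 143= 2.52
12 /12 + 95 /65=32 /13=2.46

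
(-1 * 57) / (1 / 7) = -399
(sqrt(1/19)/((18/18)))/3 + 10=sqrt(19)/57 + 10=10.08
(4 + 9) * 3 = 39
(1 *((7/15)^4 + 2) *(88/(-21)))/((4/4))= -9121288/1063125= -8.58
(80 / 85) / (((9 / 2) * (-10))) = -16 / 765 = -0.02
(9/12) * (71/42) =71/56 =1.27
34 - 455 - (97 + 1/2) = -1037/2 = -518.50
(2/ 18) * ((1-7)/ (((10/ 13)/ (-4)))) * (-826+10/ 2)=-42692/ 15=-2846.13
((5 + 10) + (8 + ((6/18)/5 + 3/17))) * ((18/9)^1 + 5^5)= 18533729/255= 72681.29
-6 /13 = -0.46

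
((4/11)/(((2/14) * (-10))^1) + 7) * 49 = 18179/55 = 330.53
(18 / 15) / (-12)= -1 / 10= -0.10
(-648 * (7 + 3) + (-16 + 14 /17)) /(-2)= 55209 /17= 3247.59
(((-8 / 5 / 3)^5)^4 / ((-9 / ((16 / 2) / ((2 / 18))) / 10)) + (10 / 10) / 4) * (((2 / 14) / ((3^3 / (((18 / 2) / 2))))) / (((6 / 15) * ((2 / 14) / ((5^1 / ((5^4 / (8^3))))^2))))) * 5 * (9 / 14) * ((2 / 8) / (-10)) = -68025699968305335676580864 / 484933273136615753173828125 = -0.14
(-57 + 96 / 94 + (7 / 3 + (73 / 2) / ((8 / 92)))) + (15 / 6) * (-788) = -904597 / 564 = -1603.90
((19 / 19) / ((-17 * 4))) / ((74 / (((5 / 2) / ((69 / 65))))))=-325 / 694416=-0.00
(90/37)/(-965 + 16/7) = -630/249343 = -0.00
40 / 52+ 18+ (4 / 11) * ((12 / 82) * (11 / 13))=10028 / 533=18.81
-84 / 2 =-42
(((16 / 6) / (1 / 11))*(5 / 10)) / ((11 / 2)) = 8 / 3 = 2.67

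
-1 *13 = -13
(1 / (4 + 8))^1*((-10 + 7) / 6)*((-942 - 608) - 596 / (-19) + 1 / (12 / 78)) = 57461 / 912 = 63.01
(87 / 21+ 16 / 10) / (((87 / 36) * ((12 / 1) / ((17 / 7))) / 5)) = 3417 / 1421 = 2.40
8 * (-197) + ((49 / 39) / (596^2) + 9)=-21708315359 / 13853424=-1567.00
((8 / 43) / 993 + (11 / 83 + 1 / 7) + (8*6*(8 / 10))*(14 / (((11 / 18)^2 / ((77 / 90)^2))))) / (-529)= -3268381530728 / 1640436868875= -1.99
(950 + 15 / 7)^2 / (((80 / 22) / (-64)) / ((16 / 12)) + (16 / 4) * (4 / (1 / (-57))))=-15636623200 / 15730911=-994.01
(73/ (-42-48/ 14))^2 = 261121/ 101124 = 2.58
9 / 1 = 9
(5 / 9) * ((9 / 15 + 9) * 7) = 112 / 3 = 37.33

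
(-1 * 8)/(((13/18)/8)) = -1152/13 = -88.62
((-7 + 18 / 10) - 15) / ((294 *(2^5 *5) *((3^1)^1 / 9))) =-101 / 78400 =-0.00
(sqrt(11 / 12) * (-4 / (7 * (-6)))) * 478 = 478 * sqrt(33) / 63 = 43.59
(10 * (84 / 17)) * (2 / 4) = 24.71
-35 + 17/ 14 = -473/ 14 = -33.79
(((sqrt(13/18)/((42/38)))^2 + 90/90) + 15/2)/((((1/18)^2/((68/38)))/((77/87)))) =53980168/11571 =4665.13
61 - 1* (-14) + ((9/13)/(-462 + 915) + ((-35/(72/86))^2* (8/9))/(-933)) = 195830065517/2670296382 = 73.34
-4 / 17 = -0.24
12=12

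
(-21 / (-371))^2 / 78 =3 / 73034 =0.00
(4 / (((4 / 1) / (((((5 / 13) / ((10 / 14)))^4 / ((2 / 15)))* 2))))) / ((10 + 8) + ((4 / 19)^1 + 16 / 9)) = 6158565 / 97621498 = 0.06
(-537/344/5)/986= -537/1695920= -0.00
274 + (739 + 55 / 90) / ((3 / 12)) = 29092 / 9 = 3232.44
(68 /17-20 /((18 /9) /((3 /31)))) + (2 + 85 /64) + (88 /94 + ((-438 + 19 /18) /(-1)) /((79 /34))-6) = 12553684451 /66299328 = 189.35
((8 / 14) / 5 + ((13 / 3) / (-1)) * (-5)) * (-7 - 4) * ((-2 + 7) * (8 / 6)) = -100628 / 63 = -1597.27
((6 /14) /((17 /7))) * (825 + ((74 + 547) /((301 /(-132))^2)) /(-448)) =6276620493 /43126076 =145.54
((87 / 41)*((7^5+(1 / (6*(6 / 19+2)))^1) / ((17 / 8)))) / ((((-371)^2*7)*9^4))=128674943 / 48466466733069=0.00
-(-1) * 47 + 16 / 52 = 47.31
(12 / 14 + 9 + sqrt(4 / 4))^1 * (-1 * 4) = -304 / 7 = -43.43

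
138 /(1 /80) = 11040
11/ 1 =11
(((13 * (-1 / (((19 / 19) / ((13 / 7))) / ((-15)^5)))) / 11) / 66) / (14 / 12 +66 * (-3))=-128334375 / 1000307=-128.29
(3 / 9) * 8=8 / 3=2.67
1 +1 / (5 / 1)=6 / 5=1.20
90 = 90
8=8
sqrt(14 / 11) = sqrt(154) / 11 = 1.13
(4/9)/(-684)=-1/1539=-0.00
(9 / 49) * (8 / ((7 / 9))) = 648 / 343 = 1.89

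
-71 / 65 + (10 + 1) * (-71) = -50836 / 65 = -782.09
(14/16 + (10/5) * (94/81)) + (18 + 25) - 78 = -20609/648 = -31.80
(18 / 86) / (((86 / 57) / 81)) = 41553 / 3698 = 11.24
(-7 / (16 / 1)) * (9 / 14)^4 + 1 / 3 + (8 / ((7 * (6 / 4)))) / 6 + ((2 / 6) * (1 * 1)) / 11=3615421 / 8692992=0.42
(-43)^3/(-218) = 79507/218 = 364.71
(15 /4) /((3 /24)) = 30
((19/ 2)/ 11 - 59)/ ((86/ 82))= -52439/ 946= -55.43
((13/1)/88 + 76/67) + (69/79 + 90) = 42924545/465784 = 92.16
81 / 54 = 3 / 2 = 1.50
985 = 985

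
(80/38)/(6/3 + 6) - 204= -3871/19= -203.74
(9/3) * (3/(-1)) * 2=-18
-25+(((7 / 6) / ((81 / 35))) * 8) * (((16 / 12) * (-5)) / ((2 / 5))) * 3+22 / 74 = -2035102 / 8991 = -226.35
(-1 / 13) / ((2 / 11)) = -0.42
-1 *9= -9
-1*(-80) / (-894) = -40 / 447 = -0.09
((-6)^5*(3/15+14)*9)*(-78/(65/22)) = 655890048/25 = 26235601.92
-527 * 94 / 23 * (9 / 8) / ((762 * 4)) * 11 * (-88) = 8991147 / 11684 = 769.53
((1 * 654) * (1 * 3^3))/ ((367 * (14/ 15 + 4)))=132435/ 13579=9.75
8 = 8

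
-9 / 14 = -0.64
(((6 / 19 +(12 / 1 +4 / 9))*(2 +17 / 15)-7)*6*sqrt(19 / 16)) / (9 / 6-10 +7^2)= 5.32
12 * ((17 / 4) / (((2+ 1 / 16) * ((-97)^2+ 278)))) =272 / 106557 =0.00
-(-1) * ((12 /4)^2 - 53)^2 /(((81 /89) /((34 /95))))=761.32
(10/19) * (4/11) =0.19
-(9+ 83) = -92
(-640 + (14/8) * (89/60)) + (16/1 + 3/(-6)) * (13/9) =-442811/720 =-615.02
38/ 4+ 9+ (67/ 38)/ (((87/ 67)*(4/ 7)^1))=276067/ 13224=20.88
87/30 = 29/10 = 2.90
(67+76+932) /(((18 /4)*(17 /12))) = 8600 /51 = 168.63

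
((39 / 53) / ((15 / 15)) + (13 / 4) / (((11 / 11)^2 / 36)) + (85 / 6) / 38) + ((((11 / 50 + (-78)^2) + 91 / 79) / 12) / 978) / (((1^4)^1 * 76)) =22055325562607 / 186726801600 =118.12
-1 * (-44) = 44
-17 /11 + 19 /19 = -0.55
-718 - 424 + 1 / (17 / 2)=-19412 / 17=-1141.88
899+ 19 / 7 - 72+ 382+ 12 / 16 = 33949 / 28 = 1212.46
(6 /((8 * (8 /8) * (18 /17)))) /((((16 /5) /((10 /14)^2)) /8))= 2125 /2352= 0.90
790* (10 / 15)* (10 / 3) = 15800 / 9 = 1755.56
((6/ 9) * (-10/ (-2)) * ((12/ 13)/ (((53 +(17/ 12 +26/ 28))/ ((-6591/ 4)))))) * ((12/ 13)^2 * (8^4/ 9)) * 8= -1321205760/ 4649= -284191.39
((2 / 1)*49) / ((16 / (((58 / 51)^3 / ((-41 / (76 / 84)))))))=-3243737 / 16316073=-0.20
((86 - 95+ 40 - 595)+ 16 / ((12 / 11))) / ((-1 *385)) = 1648 / 1155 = 1.43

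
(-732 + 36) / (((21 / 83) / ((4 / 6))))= -38512 / 21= -1833.90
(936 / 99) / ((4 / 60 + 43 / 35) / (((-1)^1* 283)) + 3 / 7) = 3090360 / 138589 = 22.30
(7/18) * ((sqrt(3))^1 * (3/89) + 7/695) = 49/12510 + 7 * sqrt(3)/534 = 0.03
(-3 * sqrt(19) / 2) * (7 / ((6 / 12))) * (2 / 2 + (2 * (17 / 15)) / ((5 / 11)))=-3143 * sqrt(19) / 25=-548.00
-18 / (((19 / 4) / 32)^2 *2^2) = -73728 / 361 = -204.23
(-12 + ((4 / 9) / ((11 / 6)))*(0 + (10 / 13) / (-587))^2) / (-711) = 23059934956 / 1366301193543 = 0.02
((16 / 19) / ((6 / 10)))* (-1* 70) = -5600 / 57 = -98.25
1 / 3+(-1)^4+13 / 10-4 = -41 / 30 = -1.37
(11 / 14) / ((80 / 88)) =121 / 140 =0.86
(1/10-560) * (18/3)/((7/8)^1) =-134376/35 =-3839.31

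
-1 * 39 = -39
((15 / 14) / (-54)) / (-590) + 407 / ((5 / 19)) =229948493 / 148680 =1546.60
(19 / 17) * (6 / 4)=57 / 34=1.68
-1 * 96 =-96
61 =61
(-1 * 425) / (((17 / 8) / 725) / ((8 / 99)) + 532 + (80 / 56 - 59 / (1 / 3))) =-138040000 / 115779781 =-1.19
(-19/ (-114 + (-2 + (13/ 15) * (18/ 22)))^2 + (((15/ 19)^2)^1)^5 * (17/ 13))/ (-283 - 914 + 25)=-194791538316996776725/ 1877986578845555039517058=-0.00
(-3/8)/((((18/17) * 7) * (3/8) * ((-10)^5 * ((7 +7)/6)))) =17/29400000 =0.00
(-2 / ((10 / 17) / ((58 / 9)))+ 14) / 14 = -178 / 315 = -0.57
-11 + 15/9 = -9.33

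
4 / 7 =0.57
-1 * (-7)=7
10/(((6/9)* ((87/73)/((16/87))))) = 5840/2523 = 2.31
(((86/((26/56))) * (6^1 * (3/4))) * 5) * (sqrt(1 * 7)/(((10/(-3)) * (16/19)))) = -154413 * sqrt(7)/104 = -3928.25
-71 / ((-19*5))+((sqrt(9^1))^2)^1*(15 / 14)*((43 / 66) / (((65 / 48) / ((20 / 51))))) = 4149407 / 1616615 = 2.57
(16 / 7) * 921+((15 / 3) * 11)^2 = 35911 / 7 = 5130.14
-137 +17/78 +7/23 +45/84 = -3414319/25116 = -135.94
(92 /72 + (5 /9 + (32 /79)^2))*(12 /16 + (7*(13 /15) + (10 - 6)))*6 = 9708391 /74892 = 129.63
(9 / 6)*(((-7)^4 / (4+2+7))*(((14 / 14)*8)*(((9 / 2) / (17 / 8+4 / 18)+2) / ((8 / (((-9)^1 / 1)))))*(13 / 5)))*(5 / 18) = -2384193 / 338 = -7053.83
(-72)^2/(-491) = -5184/491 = -10.56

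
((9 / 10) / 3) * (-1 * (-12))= 3.60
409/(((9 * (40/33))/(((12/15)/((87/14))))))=31493/6525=4.83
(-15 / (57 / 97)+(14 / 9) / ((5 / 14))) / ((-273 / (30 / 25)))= 36202 / 389025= 0.09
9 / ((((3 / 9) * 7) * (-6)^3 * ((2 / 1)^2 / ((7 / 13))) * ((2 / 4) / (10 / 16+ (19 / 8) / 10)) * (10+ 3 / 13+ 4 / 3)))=-207 / 577280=-0.00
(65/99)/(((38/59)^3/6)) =13349635/905388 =14.74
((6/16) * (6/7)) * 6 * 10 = 135/7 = 19.29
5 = 5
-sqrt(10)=-3.16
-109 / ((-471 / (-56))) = -6104 / 471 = -12.96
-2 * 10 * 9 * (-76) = 13680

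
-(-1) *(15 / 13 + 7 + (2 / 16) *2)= 437 / 52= 8.40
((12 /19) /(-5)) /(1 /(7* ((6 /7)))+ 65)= -0.00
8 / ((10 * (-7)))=-0.11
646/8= 323/4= 80.75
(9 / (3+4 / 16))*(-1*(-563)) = 20268 / 13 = 1559.08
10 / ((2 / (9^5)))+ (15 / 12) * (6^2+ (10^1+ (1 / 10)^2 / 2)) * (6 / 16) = 377941203 / 1280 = 295266.56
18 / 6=3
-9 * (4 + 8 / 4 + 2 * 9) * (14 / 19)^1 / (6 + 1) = -432 / 19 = -22.74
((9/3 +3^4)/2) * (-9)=-378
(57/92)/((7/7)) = 57/92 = 0.62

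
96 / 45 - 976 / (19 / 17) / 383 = -16016 / 109155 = -0.15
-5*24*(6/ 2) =-360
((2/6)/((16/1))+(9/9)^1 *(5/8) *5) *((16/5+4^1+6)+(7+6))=19781/240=82.42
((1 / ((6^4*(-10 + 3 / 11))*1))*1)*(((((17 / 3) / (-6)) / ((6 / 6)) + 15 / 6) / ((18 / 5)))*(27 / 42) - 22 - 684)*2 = 139733 / 1248048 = 0.11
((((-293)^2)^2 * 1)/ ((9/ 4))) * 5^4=18425127002500/ 9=2047236333611.11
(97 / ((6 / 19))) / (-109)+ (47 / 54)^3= -37050985 / 17163576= -2.16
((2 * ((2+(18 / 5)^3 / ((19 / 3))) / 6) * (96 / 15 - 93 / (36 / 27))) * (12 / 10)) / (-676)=14092841 / 40137500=0.35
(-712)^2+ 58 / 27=13687546 / 27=506946.15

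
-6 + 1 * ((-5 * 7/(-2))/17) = -4.97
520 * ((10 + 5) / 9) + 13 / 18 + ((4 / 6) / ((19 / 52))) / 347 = 102937133 / 118674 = 867.39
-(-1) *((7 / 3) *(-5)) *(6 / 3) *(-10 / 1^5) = 233.33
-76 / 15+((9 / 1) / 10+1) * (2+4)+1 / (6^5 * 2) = 98497 / 15552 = 6.33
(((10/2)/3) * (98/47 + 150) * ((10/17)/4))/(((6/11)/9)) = 491425/799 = 615.05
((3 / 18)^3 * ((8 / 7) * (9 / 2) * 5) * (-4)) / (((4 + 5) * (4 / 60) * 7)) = -50 / 441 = -0.11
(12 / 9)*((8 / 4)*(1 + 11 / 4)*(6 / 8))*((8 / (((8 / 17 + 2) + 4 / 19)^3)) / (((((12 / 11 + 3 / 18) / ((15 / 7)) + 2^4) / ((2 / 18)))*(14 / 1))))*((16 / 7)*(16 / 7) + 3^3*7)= 264582785807175 / 914507782854022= 0.29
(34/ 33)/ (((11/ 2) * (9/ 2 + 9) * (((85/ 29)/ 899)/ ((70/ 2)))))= 1459976/ 9801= 148.96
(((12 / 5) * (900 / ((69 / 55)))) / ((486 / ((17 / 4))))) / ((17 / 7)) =3850 / 621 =6.20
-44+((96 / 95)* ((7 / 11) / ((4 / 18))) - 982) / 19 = -1896786 / 19855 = -95.53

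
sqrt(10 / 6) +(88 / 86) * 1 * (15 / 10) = sqrt(15) / 3 +66 / 43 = 2.83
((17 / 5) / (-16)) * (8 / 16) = -17 / 160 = -0.11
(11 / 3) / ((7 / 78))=286 / 7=40.86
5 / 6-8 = -43 / 6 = -7.17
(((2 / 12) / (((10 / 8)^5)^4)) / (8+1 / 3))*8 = 4398046511104 / 2384185791015625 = 0.00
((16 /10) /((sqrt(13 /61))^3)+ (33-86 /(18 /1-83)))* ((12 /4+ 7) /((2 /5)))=2440* sqrt(793) /169+ 11155 /13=1264.65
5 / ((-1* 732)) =-0.01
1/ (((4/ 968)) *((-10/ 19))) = -2299/ 5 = -459.80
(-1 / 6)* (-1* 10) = 5 / 3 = 1.67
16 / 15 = 1.07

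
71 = 71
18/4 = 9/2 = 4.50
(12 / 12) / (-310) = -1 / 310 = -0.00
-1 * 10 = -10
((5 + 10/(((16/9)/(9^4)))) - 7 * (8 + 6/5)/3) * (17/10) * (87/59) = 2182362607/23600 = 92472.99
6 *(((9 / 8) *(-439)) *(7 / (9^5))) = -0.35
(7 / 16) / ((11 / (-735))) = -5145 / 176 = -29.23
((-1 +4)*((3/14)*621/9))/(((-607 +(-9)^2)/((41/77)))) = -25461/567028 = -0.04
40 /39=1.03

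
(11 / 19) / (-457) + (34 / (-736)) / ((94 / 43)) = -6727785 / 300362336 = -0.02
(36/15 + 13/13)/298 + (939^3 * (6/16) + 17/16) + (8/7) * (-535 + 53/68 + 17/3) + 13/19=25102979677178093/80853360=310475404.82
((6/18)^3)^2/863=1/629127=0.00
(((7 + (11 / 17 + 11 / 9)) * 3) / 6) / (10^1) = 1357 / 3060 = 0.44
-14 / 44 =-7 / 22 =-0.32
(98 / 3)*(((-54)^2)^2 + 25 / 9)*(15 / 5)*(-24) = -59997582736 / 3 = -19999194245.33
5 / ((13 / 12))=60 / 13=4.62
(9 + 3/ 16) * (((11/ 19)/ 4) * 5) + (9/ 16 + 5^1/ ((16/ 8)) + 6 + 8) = 28833/ 1216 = 23.71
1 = 1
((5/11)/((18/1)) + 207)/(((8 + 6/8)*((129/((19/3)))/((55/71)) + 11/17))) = 13240093/15076026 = 0.88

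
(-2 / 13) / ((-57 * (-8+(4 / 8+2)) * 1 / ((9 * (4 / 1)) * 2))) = -96 / 2717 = -0.04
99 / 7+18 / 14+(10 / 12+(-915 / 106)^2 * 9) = 162072619 / 235956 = 686.88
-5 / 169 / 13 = -5 / 2197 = -0.00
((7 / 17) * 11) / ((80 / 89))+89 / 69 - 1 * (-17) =2189177 / 93840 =23.33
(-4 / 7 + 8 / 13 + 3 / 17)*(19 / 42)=6479 / 64974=0.10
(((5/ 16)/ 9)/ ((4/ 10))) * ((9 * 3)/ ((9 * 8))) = 25/ 768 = 0.03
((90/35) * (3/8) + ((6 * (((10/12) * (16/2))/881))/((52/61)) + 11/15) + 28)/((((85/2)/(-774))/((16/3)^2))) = -1575349034752/102218025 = -15411.66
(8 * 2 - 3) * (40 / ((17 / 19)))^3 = 5706688000 / 4913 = 1161548.54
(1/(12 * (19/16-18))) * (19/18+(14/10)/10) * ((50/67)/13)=-8/23517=-0.00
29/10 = 2.90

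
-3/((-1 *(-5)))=-3/5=-0.60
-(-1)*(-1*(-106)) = 106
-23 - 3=-26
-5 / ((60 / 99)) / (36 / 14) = -77 / 24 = -3.21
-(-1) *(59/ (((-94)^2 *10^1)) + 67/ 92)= 1481387/ 2032280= 0.73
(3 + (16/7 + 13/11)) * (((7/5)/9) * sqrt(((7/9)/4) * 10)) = 83 * sqrt(70)/495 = 1.40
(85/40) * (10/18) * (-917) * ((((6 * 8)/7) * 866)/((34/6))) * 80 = -90756800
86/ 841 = 0.10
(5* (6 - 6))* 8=0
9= 9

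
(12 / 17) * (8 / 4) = 24 / 17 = 1.41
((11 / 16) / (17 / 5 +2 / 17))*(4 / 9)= 935 / 10764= 0.09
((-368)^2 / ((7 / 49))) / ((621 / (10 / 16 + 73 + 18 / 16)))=3080896 / 27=114107.26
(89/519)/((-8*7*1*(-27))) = 89/784728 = 0.00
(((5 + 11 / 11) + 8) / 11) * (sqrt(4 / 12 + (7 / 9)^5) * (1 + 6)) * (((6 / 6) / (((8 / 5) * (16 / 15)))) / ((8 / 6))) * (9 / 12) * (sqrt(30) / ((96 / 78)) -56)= -8575 * sqrt(36490) / 12672 + 79625 * sqrt(10947) / 811008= -118.99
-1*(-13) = 13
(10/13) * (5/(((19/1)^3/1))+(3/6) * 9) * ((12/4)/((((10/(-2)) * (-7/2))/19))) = 370446/32851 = 11.28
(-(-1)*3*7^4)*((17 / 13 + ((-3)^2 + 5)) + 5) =1901592 / 13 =146276.31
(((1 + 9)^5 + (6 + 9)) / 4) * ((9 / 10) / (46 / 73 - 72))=-13141971 / 41680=-315.31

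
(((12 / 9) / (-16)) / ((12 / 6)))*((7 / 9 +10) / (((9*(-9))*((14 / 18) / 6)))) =97 / 2268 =0.04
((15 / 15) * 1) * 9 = 9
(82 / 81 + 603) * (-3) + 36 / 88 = -1076107 / 594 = -1811.63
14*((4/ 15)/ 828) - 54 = -54.00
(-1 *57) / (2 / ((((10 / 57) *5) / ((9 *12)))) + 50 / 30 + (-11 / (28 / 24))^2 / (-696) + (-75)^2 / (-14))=6074775 / 16413272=0.37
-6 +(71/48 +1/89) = -19265/4272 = -4.51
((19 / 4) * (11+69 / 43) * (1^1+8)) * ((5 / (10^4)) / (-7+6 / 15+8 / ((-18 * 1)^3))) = -33782589 / 827732800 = -0.04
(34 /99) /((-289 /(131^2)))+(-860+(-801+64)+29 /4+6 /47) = -509415403 /316404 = -1610.02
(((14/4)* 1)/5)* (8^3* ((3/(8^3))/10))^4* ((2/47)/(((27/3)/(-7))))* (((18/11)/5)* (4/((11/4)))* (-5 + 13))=-63504/88859375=-0.00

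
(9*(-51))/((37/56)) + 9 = -25371/37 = -685.70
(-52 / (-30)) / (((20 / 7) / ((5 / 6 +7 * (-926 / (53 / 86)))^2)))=1017864641958619 / 15168600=67103400.57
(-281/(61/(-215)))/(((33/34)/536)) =546946.33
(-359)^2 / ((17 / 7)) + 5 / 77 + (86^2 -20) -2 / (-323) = 1503320586 / 24871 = 60444.72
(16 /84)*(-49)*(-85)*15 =11900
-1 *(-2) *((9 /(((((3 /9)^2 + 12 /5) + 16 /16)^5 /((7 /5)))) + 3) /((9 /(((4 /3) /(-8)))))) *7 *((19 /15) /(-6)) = 13199029444769 /79757301862080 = 0.17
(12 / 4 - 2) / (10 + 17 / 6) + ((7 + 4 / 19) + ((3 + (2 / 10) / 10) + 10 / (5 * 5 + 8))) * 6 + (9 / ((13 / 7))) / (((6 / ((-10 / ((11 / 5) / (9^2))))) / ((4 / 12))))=-17044168 / 475475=-35.85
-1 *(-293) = 293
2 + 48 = 50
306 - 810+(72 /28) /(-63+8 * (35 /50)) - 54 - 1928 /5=-9478912 /10045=-943.64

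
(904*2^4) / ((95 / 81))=1171584 / 95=12332.46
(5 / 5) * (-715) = -715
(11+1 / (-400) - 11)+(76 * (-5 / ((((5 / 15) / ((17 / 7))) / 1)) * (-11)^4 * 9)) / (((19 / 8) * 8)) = -19200625.72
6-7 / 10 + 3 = 83 / 10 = 8.30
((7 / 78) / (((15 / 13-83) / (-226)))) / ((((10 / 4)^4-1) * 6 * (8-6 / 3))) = 113 / 624834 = 0.00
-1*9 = -9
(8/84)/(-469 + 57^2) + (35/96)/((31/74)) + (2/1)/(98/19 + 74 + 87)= 960262951/1088281040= 0.88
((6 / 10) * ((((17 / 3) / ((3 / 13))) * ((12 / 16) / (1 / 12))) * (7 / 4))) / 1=232.05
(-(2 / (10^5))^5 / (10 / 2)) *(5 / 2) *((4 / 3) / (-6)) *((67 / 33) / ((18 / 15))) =67 / 111375000000000000000000000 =0.00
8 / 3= 2.67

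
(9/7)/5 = 9/35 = 0.26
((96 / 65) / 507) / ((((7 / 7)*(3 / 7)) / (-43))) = -9632 / 32955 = -0.29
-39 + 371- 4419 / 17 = 72.06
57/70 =0.81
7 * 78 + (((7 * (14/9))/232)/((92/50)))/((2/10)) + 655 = 57682949/48024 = 1201.13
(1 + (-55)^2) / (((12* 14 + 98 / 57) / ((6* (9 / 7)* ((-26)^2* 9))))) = 28333273176 / 33859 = 836801.83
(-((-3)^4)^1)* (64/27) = -192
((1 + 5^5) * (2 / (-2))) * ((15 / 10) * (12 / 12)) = -4689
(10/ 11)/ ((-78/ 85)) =-425/ 429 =-0.99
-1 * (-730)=730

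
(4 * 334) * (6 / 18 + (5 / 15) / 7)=10688 / 21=508.95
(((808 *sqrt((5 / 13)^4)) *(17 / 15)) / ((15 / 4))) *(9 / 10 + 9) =357.62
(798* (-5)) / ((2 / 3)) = -5985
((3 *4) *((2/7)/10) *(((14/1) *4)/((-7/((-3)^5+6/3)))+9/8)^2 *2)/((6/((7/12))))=238177489/960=248101.55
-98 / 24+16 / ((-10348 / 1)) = -126811 / 31044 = -4.08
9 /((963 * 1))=1 /107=0.01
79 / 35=2.26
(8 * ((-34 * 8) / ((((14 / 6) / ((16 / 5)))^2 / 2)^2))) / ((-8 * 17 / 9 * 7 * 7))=3057647616 / 73530625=41.58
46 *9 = 414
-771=-771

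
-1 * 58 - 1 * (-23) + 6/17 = -589/17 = -34.65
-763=-763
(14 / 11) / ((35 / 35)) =14 / 11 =1.27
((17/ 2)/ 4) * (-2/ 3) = -17/ 12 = -1.42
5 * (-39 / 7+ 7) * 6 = 42.86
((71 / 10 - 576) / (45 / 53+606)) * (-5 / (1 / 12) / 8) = 301517 / 42884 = 7.03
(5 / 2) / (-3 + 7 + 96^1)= 1 / 40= 0.02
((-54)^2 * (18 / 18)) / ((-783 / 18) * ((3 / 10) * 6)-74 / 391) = -11401560 / 306893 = -37.15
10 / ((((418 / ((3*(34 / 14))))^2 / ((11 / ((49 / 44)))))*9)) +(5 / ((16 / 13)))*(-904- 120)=-3605722870 / 866761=-4160.00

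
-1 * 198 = -198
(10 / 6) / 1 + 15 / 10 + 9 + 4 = 97 / 6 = 16.17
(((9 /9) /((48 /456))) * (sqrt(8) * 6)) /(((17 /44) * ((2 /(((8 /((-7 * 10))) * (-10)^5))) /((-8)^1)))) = -1605120000 * sqrt(2) /119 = -19075482.97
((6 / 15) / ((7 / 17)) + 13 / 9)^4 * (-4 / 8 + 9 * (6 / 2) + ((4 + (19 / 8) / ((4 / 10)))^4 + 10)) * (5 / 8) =8606161919100611081 / 41295442083840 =208404.64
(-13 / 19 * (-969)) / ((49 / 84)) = 7956 / 7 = 1136.57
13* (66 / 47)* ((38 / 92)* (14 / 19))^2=42042 / 24863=1.69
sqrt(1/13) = sqrt(13)/13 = 0.28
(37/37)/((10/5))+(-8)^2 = 129/2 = 64.50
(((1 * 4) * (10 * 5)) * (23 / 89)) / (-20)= -230 / 89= -2.58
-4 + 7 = 3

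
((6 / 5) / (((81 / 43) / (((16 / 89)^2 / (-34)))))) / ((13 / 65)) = -11008 / 3635739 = -0.00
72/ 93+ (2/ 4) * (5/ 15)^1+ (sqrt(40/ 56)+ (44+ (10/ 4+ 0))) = sqrt(35)/ 7+ 4412/ 93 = 48.29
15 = 15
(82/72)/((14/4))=41/126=0.33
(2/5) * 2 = 4/5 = 0.80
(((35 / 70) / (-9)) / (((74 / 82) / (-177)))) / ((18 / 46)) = 55637 / 1998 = 27.85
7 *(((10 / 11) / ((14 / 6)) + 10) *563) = 450400 / 11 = 40945.45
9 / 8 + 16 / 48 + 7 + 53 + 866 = 22259 / 24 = 927.46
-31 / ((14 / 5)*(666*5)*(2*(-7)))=31 / 130536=0.00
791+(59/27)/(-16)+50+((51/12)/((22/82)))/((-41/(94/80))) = 39936257/47520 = 840.41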